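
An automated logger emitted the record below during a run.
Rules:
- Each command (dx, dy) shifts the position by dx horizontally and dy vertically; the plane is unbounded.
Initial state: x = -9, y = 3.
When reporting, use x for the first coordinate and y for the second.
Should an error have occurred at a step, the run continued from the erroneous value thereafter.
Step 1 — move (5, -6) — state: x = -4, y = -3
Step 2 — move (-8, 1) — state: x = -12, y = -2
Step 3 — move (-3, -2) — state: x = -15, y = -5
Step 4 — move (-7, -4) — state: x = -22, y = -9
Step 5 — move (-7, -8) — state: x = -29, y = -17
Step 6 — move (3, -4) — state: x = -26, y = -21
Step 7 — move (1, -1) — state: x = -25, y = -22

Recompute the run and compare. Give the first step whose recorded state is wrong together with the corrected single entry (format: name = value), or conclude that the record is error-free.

step 3, y = -4

Step 1: x = -9 + (5) = -4, y = 3 + (-6) = -3 — no discrepancy.
Step 2: x = -4 + (-8) = -12, y = -3 + (1) = -2 — same as recorded.
Step 3: x = -12 + (-3) = -15, y = -2 + (-2) = -4 — the record has a different value.
That makes step 3 the first incorrect line — y = -4 is what it should show.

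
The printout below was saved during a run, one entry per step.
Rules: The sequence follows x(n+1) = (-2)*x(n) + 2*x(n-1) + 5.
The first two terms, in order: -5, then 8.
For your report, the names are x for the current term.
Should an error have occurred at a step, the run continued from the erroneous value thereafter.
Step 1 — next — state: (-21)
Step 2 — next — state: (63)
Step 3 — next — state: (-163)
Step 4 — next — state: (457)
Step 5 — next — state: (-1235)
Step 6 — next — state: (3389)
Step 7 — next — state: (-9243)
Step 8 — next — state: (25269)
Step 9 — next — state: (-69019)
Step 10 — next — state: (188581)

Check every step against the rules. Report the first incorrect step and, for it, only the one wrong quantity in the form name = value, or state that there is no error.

step 1: x = -2*(8) + (2)*(-5) + (5) = -21 -> agrees with the printout
step 2: x = -2*(-21) + (2)*(8) + (5) = 63 -> in agreement
step 3: x = -2*(63) + (2)*(-21) + (5) = -163 -> in agreement
step 4: x = -2*(-163) + (2)*(63) + (5) = 457 -> agrees with the printout
step 5: x = -2*(457) + (2)*(-163) + (5) = -1235 -> matches
step 6: x = -2*(-1235) + (2)*(457) + (5) = 3389 -> checks out
step 7: x = -2*(3389) + (2)*(-1235) + (5) = -9243 -> agrees with the printout
step 8: x = -2*(-9243) + (2)*(3389) + (5) = 25269 -> no discrepancy
step 9: x = -2*(25269) + (2)*(-9243) + (5) = -69019 -> matches
step 10: x = -2*(-69019) + (2)*(25269) + (5) = 188581 -> verified
Nothing is out of place; the run is error-free.

no error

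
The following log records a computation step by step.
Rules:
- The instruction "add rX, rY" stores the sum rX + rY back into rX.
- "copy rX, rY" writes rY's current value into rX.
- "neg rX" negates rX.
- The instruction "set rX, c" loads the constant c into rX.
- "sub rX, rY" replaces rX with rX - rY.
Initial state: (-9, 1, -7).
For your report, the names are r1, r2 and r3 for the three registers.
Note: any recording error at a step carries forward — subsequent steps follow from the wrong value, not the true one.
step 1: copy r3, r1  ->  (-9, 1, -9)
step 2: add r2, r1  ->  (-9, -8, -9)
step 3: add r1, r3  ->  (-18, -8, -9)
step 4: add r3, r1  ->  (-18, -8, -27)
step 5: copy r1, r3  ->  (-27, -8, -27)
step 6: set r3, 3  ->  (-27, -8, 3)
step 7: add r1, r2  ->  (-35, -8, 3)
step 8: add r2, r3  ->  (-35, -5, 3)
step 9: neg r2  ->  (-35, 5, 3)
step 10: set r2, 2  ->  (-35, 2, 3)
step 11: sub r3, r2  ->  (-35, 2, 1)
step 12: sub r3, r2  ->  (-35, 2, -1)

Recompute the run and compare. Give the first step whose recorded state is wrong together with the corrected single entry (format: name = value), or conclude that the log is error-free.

step 1: r3 = -9 -> matches
step 2: r2 = 1 + -9 = -8 -> consistent with the log
step 3: r1 = -9 + -9 = -18 -> exactly as logged
step 4: r3 = -9 + -18 = -27 -> checks out
step 5: r1 = -27 -> checks out
step 6: r3 = 3 -> no discrepancy
step 7: r1 = -27 + -8 = -35 -> agrees with the log
step 8: r2 = -8 + 3 = -5 -> exactly as logged
step 9: r2 = -(-5) = 5 -> matches
step 10: r2 = 2 -> exactly as logged
step 11: r3 = 3 - 2 = 1 -> exactly as logged
step 12: r3 = 1 - 2 = -1 -> verified
Nothing is out of place; the run is error-free.

no error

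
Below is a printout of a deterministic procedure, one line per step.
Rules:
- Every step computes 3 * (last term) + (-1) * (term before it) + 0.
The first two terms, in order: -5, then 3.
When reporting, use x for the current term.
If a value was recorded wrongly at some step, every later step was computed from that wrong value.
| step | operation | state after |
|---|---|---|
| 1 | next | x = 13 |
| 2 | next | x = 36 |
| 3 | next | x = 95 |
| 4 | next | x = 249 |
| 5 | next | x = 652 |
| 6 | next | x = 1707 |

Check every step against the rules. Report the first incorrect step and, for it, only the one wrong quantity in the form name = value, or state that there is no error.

step 1, x = 14

step 1: x = 3*(3) + (-1)*(-5) + (0) = 14 -> the printout has a different value
That makes step 1 the first incorrect line — x = 14 is what it should show.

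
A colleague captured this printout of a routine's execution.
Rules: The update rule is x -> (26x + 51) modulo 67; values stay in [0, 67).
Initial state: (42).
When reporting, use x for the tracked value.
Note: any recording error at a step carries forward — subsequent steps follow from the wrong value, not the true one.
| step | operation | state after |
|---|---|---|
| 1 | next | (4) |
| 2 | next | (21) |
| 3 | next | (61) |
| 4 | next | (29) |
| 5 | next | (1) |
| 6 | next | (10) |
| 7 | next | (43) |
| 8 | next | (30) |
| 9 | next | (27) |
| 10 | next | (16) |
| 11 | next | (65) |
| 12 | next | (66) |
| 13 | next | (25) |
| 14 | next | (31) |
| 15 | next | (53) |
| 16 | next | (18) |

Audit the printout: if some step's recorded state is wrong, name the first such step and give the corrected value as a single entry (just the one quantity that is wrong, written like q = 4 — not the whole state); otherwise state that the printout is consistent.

Recomputing the run from the initial state:
step 1: x = 4
step 2: x = 21
step 3: x = 61
step 4: x = 29
step 5: x = 1
step 6: x = 10
step 7: x = 43
step 8: x = 30
step 9: x = 27
step 10: x = 16
step 11: x = 65
step 12: x = 66
step 13: x = 25
step 14: x = 31
step 15: x = 53
step 16: x = 22
The first disagreement with the printout is at step 16, where the value should be x = 22.

step 16, x = 22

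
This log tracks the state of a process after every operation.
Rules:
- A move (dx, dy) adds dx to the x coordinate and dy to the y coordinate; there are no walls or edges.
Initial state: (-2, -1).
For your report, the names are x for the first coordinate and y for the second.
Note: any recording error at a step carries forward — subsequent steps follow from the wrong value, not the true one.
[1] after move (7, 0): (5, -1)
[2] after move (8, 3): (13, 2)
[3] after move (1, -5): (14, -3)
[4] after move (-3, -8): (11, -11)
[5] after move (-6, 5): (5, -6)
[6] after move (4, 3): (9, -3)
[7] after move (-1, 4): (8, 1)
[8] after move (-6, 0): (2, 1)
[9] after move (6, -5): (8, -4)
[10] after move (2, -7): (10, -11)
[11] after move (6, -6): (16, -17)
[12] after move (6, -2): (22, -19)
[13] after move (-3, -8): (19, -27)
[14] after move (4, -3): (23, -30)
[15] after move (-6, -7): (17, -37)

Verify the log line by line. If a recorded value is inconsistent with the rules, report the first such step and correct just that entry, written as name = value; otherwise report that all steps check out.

no error

1. x = -2 + (7) = 5, y = -1 + (0) = -1 (no discrepancy)
2. x = 5 + (8) = 13, y = -1 + (3) = 2 (checks out)
3. x = 13 + (1) = 14, y = 2 + (-5) = -3 (exactly as logged)
4. x = 14 + (-3) = 11, y = -3 + (-8) = -11 (verified)
5. x = 11 + (-6) = 5, y = -11 + (5) = -6 (matches)
6. x = 5 + (4) = 9, y = -6 + (3) = -3 (exactly as logged)
7. x = 9 + (-1) = 8, y = -3 + (4) = 1 (in agreement)
8. x = 8 + (-6) = 2, y = 1 + (0) = 1 (no discrepancy)
9. x = 2 + (6) = 8, y = 1 + (-5) = -4 (matches)
10. x = 8 + (2) = 10, y = -4 + (-7) = -11 (in agreement)
11. x = 10 + (6) = 16, y = -11 + (-6) = -17 (consistent with the log)
12. x = 16 + (6) = 22, y = -17 + (-2) = -19 (agrees with the log)
13. x = 22 + (-3) = 19, y = -19 + (-8) = -27 (in agreement)
14. x = 19 + (4) = 23, y = -27 + (-3) = -30 (verified)
15. x = 23 + (-6) = 17, y = -30 + (-7) = -37 (confirmed correct)
All steps check out; nothing to correct.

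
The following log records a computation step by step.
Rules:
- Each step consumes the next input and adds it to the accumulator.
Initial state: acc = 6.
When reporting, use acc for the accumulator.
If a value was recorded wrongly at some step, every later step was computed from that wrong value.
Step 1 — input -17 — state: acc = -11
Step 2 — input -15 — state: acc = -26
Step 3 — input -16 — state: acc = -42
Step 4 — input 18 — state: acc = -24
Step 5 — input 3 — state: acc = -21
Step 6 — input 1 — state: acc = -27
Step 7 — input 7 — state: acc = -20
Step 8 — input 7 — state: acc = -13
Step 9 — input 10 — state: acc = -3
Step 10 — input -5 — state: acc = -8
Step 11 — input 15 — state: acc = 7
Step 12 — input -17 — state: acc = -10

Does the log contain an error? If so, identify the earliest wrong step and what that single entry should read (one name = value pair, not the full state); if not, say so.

step 6, acc = -20

step 1: acc = 6 + -17 = -11 -> no discrepancy
step 2: acc = -11 + -15 = -26 -> no discrepancy
step 3: acc = -26 + -16 = -42 -> matches
step 4: acc = -42 + 18 = -24 -> agrees with the log
step 5: acc = -24 + 3 = -21 -> checks out
step 6: acc = -21 + 1 = -20 -> a discrepancy with the log
The earliest wrong entry is at step 6: it should read acc = -20.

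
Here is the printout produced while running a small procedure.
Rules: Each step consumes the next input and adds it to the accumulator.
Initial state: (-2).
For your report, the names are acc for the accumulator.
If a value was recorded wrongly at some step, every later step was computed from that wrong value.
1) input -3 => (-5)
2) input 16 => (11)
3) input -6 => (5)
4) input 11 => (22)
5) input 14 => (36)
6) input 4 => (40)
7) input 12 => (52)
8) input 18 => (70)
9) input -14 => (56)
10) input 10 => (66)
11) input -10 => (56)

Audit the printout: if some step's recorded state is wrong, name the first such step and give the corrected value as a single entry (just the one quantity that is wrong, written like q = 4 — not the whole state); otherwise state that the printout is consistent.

step 4, acc = 16

Recomputing the run from the initial state:
step 1: acc = -5
step 2: acc = 11
step 3: acc = 5
step 4: acc = 16
step 5: acc = 30
step 6: acc = 34
step 7: acc = 46
step 8: acc = 64
step 9: acc = 50
step 10: acc = 60
step 11: acc = 50
The first disagreement with the printout is at step 4, where the value should be acc = 16.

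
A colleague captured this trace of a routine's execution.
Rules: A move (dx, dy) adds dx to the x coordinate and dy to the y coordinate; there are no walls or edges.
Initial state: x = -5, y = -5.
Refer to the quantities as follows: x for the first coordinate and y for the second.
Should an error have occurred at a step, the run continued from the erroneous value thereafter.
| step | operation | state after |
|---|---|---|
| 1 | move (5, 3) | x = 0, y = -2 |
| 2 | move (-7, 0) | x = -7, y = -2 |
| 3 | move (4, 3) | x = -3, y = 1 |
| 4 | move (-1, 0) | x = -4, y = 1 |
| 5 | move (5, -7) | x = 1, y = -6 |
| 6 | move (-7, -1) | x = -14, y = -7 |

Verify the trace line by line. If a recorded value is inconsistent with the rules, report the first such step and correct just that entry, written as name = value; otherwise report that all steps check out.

step 6, x = -6

1. x = -5 + (5) = 0, y = -5 + (3) = -2 (exactly as logged)
2. x = 0 + (-7) = -7, y = -2 + (0) = -2 (checks out)
3. x = -7 + (4) = -3, y = -2 + (3) = 1 (same as recorded)
4. x = -3 + (-1) = -4, y = 1 + (0) = 1 (exactly as logged)
5. x = -4 + (5) = 1, y = 1 + (-7) = -6 (in agreement)
6. x = 1 + (-7) = -6, y = -6 + (-1) = -7 (a discrepancy with the trace)
The audit stops at step 6: the recorded entry is wrong and should be x = -6.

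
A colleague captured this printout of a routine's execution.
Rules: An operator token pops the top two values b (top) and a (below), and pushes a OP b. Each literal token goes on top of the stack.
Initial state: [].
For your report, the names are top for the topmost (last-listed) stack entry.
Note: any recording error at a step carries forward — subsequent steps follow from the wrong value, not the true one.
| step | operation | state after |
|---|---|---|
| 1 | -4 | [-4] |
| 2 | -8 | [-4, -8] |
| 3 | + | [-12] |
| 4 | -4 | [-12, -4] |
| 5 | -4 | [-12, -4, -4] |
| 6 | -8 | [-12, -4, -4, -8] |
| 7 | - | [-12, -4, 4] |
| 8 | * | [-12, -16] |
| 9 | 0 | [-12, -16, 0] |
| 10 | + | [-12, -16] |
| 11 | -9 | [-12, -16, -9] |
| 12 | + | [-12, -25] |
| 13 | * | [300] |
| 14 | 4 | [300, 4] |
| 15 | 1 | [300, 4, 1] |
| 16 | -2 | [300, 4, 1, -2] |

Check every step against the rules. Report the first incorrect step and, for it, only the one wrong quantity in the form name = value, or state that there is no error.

no error

Recomputing the run from the initial state:
step 1: [-4]
step 2: [-4, -8]
step 3: [-12]
step 4: [-12, -4]
step 5: [-12, -4, -4]
step 6: [-12, -4, -4, -8]
step 7: [-12, -4, 4]
step 8: [-12, -16]
step 9: [-12, -16, 0]
step 10: [-12, -16]
step 11: [-12, -16, -9]
step 12: [-12, -25]
step 13: [300]
step 14: [300, 4]
step 15: [300, 4, 1]
step 16: [300, 4, 1, -2]
This matches the printout at every step.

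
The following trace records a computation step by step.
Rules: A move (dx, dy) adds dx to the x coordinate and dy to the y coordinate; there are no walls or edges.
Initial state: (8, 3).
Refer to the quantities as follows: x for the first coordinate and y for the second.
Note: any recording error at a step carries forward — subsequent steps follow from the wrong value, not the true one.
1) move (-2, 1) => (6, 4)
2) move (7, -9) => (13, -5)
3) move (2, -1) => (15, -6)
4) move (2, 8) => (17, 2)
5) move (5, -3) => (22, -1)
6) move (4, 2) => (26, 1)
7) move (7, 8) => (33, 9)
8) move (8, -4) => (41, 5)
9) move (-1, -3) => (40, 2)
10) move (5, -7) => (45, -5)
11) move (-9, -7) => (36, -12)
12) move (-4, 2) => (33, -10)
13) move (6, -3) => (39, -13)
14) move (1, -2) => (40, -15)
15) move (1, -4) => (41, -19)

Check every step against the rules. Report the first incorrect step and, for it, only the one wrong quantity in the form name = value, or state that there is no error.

step 12, x = 32

Recomputing the run from the initial state:
step 1: x = 6, y = 4
step 2: x = 13, y = -5
step 3: x = 15, y = -6
step 4: x = 17, y = 2
step 5: x = 22, y = -1
step 6: x = 26, y = 1
step 7: x = 33, y = 9
step 8: x = 41, y = 5
step 9: x = 40, y = 2
step 10: x = 45, y = -5
step 11: x = 36, y = -12
step 12: x = 32, y = -10
step 13: x = 38, y = -13
step 14: x = 39, y = -15
step 15: x = 40, y = -19
The first disagreement with the trace is at step 12, where the value should be x = 32.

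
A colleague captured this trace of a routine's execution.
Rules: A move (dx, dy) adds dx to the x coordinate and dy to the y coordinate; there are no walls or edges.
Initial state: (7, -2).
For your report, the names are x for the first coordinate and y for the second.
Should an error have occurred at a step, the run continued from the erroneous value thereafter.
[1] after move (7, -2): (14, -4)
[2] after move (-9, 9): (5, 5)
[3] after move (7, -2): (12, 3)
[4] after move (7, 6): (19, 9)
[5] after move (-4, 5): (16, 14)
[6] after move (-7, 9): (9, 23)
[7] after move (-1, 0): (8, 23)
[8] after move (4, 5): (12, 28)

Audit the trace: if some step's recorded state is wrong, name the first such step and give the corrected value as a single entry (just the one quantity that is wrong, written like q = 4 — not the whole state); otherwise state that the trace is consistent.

step 5, x = 15

Step 1: x = 7 + (7) = 14, y = -2 + (-2) = -4 — confirmed correct.
Step 2: x = 14 + (-9) = 5, y = -4 + (9) = 5 — checks out.
Step 3: x = 5 + (7) = 12, y = 5 + (-2) = 3 — confirmed correct.
Step 4: x = 12 + (7) = 19, y = 3 + (6) = 9 — agrees with the trace.
Step 5: x = 19 + (-4) = 15, y = 9 + (5) = 14 — the trace has a different value.
Conclusion: step 5 carries the first error; the entry should be x = 15.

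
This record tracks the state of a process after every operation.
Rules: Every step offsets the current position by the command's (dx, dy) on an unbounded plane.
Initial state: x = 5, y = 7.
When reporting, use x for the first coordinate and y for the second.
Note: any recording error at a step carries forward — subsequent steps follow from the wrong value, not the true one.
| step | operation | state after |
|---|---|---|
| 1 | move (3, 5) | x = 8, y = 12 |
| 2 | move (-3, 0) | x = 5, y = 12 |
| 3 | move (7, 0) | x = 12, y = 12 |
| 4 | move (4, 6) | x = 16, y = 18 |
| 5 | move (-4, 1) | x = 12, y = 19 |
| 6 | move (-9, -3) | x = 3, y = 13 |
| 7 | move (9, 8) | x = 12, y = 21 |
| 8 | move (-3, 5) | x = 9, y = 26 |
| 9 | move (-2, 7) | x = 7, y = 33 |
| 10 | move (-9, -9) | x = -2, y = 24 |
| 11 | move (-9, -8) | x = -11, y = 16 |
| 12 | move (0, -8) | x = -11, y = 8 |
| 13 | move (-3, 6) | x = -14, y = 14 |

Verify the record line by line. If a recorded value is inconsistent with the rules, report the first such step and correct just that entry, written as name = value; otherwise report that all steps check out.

step 6, y = 16

1. x = 5 + (3) = 8, y = 7 + (5) = 12 (checks out)
2. x = 8 + (-3) = 5, y = 12 + (0) = 12 (consistent with the record)
3. x = 5 + (7) = 12, y = 12 + (0) = 12 (verified)
4. x = 12 + (4) = 16, y = 12 + (6) = 18 (exactly as logged)
5. x = 16 + (-4) = 12, y = 18 + (1) = 19 (no discrepancy)
6. x = 12 + (-9) = 3, y = 19 + (-3) = 16 (the recorded entry deviates here)
Conclusion: step 6 carries the first error; the entry should be y = 16.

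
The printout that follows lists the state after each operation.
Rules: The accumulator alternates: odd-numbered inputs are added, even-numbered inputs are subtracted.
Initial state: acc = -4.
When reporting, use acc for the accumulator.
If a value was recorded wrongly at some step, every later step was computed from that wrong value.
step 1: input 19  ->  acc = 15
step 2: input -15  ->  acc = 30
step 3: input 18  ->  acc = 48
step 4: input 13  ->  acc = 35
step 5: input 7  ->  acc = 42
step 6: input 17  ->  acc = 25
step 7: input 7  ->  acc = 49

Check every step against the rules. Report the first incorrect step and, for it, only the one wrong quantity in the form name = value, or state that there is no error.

step 1: acc = -4 + 19 = 15 -> exactly as logged
step 2: acc = 15 - -15 = 30 -> consistent with the printout
step 3: acc = 30 + 18 = 48 -> same as recorded
step 4: acc = 48 - 13 = 35 -> no discrepancy
step 5: acc = 35 + 7 = 42 -> same as recorded
step 6: acc = 42 - 17 = 25 -> in agreement
step 7: acc = 25 + 7 = 32 -> the printout disagrees here
First incorrect step: 7; the correct value is acc = 32.

step 7, acc = 32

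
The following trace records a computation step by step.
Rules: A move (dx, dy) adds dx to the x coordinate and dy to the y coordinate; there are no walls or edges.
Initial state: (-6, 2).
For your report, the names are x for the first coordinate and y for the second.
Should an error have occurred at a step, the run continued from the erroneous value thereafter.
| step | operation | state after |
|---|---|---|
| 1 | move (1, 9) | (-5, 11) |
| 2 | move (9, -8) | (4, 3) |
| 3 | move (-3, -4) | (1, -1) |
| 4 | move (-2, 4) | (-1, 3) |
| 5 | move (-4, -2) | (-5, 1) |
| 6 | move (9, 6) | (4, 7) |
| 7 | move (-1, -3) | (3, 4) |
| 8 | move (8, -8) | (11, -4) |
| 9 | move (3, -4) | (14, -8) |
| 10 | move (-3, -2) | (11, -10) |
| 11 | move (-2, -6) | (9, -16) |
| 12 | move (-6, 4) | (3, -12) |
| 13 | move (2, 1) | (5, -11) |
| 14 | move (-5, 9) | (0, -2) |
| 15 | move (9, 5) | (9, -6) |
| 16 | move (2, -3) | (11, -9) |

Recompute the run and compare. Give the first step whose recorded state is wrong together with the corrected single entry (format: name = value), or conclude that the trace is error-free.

step 15, y = 3

Recomputing the run from the initial state:
step 1: x = -5, y = 11
step 2: x = 4, y = 3
step 3: x = 1, y = -1
step 4: x = -1, y = 3
step 5: x = -5, y = 1
step 6: x = 4, y = 7
step 7: x = 3, y = 4
step 8: x = 11, y = -4
step 9: x = 14, y = -8
step 10: x = 11, y = -10
step 11: x = 9, y = -16
step 12: x = 3, y = -12
step 13: x = 5, y = -11
step 14: x = 0, y = -2
step 15: x = 9, y = 3
step 16: x = 11, y = 0
The first disagreement with the trace is at step 15, where the value should be y = 3.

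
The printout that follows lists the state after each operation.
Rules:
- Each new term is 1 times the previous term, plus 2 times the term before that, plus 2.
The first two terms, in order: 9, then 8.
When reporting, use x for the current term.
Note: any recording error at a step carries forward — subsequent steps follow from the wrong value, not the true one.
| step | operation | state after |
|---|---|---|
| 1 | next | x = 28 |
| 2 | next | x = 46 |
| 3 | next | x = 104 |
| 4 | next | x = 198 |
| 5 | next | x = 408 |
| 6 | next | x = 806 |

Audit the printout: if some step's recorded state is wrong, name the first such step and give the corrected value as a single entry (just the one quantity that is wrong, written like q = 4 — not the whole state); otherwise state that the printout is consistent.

step 1: x = 1*(8) + (2)*(9) + (2) = 28 -> in agreement
step 2: x = 1*(28) + (2)*(8) + (2) = 46 -> checks out
step 3: x = 1*(46) + (2)*(28) + (2) = 104 -> consistent with the printout
step 4: x = 1*(104) + (2)*(46) + (2) = 198 -> exactly as logged
step 5: x = 1*(198) + (2)*(104) + (2) = 408 -> consistent with the printout
step 6: x = 1*(408) + (2)*(198) + (2) = 806 -> no discrepancy
Each recorded entry agrees with the recomputation.

no error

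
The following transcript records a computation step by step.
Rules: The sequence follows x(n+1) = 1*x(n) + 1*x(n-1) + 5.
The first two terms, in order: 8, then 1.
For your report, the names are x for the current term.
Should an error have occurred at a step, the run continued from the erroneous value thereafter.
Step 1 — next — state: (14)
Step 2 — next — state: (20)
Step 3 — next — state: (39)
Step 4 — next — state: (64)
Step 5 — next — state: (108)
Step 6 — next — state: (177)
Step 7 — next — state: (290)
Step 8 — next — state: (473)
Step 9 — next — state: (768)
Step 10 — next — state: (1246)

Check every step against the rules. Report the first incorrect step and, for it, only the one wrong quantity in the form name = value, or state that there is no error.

step 8, x = 472

Recomputing the run from the initial state:
step 1: x = 14
step 2: x = 20
step 3: x = 39
step 4: x = 64
step 5: x = 108
step 6: x = 177
step 7: x = 290
step 8: x = 472
step 9: x = 767
step 10: x = 1244
The first disagreement with the transcript is at step 8, where the value should be x = 472.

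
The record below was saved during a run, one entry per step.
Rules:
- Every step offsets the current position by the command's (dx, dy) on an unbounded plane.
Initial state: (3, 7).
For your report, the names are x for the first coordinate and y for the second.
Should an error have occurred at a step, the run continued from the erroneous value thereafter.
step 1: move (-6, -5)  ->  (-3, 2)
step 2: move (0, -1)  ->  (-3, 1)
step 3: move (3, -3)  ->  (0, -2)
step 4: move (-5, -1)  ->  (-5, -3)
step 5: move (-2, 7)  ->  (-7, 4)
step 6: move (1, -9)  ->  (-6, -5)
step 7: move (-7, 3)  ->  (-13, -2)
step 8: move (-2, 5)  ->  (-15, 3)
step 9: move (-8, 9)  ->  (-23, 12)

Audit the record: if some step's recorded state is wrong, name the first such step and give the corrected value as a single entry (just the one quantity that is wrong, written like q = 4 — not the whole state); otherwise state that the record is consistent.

no error

step 1: x = 3 + (-6) = -3, y = 7 + (-5) = 2 -> verified
step 2: x = -3 + (0) = -3, y = 2 + (-1) = 1 -> checks out
step 3: x = -3 + (3) = 0, y = 1 + (-3) = -2 -> matches
step 4: x = 0 + (-5) = -5, y = -2 + (-1) = -3 -> no discrepancy
step 5: x = -5 + (-2) = -7, y = -3 + (7) = 4 -> verified
step 6: x = -7 + (1) = -6, y = 4 + (-9) = -5 -> verified
step 7: x = -6 + (-7) = -13, y = -5 + (3) = -2 -> verified
step 8: x = -13 + (-2) = -15, y = -2 + (5) = 3 -> matches
step 9: x = -15 + (-8) = -23, y = 3 + (9) = 12 -> verified
The whole run recomputes cleanly — no discrepancies.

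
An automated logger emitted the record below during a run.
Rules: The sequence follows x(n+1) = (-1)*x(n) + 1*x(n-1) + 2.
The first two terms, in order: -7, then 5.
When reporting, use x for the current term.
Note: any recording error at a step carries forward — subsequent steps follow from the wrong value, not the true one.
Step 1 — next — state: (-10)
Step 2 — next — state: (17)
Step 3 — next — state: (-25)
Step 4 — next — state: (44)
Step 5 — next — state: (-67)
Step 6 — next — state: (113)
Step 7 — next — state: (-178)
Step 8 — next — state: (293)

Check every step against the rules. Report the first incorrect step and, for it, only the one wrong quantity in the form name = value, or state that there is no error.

no error

Step 1: x = -1*(5) + (1)*(-7) + (2) = -10 — confirmed correct.
Step 2: x = -1*(-10) + (1)*(5) + (2) = 17 — agrees with the record.
Step 3: x = -1*(17) + (1)*(-10) + (2) = -25 — verified.
Step 4: x = -1*(-25) + (1)*(17) + (2) = 44 — confirmed correct.
Step 5: x = -1*(44) + (1)*(-25) + (2) = -67 — exactly as logged.
Step 6: x = -1*(-67) + (1)*(44) + (2) = 113 — matches.
Step 7: x = -1*(113) + (1)*(-67) + (2) = -178 — agrees with the record.
Step 8: x = -1*(-178) + (1)*(113) + (2) = 293 — same as recorded.
Every step is consistent.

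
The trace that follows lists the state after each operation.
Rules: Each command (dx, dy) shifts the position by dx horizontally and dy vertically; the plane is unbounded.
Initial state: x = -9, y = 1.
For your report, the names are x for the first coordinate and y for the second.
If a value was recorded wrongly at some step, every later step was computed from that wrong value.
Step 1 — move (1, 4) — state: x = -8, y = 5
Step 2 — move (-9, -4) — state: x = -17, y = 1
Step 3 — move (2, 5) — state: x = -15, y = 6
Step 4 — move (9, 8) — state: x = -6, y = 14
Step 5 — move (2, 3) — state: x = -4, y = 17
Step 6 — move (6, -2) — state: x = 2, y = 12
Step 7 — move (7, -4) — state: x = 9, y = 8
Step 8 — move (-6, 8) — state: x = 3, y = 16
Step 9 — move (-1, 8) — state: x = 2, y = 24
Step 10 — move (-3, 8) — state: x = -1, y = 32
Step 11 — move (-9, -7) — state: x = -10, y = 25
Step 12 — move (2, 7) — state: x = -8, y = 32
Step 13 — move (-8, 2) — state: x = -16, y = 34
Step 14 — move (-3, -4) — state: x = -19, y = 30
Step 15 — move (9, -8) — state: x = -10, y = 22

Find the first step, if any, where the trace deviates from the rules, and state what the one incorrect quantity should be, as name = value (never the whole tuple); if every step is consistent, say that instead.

step 1: x = -9 + (1) = -8, y = 1 + (4) = 5 -> agrees with the trace
step 2: x = -8 + (-9) = -17, y = 5 + (-4) = 1 -> checks out
step 3: x = -17 + (2) = -15, y = 1 + (5) = 6 -> no discrepancy
step 4: x = -15 + (9) = -6, y = 6 + (8) = 14 -> exactly as logged
step 5: x = -6 + (2) = -4, y = 14 + (3) = 17 -> matches
step 6: x = -4 + (6) = 2, y = 17 + (-2) = 15 -> a discrepancy with the trace
That makes step 6 the first incorrect line — y = 15 is what it should show.

step 6, y = 15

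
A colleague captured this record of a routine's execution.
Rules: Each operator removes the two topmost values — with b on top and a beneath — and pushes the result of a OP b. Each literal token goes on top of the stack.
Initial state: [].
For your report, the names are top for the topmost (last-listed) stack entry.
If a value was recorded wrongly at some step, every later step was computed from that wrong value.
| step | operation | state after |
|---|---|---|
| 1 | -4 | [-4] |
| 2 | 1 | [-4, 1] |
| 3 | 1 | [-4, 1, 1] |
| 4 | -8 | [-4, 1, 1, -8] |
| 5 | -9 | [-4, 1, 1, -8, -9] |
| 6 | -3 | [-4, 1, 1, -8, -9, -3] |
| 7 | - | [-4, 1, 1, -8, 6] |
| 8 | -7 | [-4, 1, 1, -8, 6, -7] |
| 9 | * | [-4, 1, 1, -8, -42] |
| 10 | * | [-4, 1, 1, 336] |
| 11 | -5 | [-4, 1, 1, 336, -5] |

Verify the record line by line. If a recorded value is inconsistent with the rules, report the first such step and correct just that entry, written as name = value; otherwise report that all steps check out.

step 1: push -4: top = -4 -> verified
step 2: push 1: top = 1 -> consistent with the record
step 3: push 1: top = 1 -> agrees with the record
step 4: push -8: top = -8 -> exactly as logged
step 5: push -9: top = -9 -> matches
step 6: push -3: top = -3 -> confirmed correct
step 7: -9 - -3 = -6 -> this is not what the record shows
So the first discrepancy is step 7, where the right value is top = -6.

step 7, top = -6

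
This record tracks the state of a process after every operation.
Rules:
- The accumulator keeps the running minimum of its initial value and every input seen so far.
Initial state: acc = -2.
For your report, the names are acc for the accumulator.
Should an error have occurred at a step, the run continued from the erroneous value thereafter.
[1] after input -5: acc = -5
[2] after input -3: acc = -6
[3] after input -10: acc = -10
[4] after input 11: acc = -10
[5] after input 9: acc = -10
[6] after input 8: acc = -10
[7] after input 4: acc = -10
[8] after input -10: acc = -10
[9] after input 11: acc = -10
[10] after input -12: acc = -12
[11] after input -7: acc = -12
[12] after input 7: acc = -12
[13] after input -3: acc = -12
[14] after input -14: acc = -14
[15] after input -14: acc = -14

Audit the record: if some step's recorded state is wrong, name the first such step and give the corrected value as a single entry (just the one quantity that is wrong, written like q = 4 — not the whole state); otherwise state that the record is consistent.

step 2, acc = -5

Recomputing the run from the initial state:
step 1: acc = -5
step 2: acc = -5
step 3: acc = -10
step 4: acc = -10
step 5: acc = -10
step 6: acc = -10
step 7: acc = -10
step 8: acc = -10
step 9: acc = -10
step 10: acc = -12
step 11: acc = -12
step 12: acc = -12
step 13: acc = -12
step 14: acc = -14
step 15: acc = -14
The first disagreement with the record is at step 2, where the value should be acc = -5.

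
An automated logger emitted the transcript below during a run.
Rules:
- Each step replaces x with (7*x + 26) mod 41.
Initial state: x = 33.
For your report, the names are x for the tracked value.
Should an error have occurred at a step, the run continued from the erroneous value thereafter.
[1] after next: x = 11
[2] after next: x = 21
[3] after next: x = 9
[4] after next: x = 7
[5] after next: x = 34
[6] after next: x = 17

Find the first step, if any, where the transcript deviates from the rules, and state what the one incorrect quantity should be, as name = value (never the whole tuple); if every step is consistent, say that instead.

step 6, x = 18

Recomputing the run from the initial state:
step 1: x = 11
step 2: x = 21
step 3: x = 9
step 4: x = 7
step 5: x = 34
step 6: x = 18
The first disagreement with the transcript is at step 6, where the value should be x = 18.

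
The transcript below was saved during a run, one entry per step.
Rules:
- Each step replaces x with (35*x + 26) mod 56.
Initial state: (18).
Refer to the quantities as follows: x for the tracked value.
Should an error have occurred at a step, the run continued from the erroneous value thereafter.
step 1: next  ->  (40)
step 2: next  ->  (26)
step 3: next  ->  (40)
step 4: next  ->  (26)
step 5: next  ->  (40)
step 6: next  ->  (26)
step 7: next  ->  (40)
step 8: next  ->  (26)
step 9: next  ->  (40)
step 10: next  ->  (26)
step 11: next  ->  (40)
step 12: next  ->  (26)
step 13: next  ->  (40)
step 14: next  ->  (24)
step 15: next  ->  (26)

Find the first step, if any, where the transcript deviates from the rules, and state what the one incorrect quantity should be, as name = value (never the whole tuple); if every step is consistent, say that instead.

Recomputing the run from the initial state:
step 1: x = 40
step 2: x = 26
step 3: x = 40
step 4: x = 26
step 5: x = 40
step 6: x = 26
step 7: x = 40
step 8: x = 26
step 9: x = 40
step 10: x = 26
step 11: x = 40
step 12: x = 26
step 13: x = 40
step 14: x = 26
step 15: x = 40
The first disagreement with the transcript is at step 14, where the value should be x = 26.

step 14, x = 26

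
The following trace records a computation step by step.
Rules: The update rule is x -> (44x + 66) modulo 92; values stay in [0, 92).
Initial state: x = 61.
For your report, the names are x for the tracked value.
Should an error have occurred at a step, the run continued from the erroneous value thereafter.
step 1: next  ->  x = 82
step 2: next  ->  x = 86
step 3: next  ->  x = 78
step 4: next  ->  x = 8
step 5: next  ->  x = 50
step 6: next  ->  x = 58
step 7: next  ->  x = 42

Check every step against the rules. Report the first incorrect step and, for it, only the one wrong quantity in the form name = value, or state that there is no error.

1. x = (44*61 + 66) mod 92 = 82 (matches)
2. x = (44*82 + 66) mod 92 = 86 (no discrepancy)
3. x = (44*86 + 66) mod 92 = 78 (same as recorded)
4. x = (44*78 + 66) mod 92 = 2 (the trace disagrees here)
The earliest wrong entry is at step 4: it should read x = 2.

step 4, x = 2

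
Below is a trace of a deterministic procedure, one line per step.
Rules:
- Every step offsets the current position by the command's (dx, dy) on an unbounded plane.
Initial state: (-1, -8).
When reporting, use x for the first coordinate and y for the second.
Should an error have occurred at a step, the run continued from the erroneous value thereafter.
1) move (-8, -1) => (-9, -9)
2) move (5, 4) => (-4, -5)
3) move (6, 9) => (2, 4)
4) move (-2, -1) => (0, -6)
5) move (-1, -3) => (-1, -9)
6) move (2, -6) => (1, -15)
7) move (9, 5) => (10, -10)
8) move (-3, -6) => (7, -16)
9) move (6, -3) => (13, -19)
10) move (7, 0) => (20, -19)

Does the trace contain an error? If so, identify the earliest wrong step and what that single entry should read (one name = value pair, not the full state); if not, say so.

step 4, y = 3

Recomputing the run from the initial state:
step 1: x = -9, y = -9
step 2: x = -4, y = -5
step 3: x = 2, y = 4
step 4: x = 0, y = 3
step 5: x = -1, y = 0
step 6: x = 1, y = -6
step 7: x = 10, y = -1
step 8: x = 7, y = -7
step 9: x = 13, y = -10
step 10: x = 20, y = -10
The first disagreement with the trace is at step 4, where the value should be y = 3.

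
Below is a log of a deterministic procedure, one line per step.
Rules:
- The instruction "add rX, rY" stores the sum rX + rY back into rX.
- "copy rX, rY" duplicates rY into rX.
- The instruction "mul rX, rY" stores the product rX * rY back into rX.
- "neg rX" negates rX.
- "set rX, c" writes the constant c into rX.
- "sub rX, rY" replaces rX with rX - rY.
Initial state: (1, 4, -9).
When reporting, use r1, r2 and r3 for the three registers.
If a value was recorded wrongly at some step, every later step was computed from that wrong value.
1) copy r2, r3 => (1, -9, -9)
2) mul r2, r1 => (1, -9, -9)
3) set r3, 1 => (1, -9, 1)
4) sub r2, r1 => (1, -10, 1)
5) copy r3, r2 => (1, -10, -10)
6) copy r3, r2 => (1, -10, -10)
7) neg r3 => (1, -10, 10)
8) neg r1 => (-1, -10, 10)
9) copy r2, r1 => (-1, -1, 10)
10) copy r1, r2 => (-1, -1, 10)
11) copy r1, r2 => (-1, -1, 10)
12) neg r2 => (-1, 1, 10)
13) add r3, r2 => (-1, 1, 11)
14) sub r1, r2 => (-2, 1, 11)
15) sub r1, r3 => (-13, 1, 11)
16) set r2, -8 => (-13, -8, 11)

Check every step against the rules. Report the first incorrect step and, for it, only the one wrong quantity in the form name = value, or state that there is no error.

no error

Recomputing the run from the initial state:
step 1: r1 = 1, r2 = -9, r3 = -9
step 2: r1 = 1, r2 = -9, r3 = -9
step 3: r1 = 1, r2 = -9, r3 = 1
step 4: r1 = 1, r2 = -10, r3 = 1
step 5: r1 = 1, r2 = -10, r3 = -10
step 6: r1 = 1, r2 = -10, r3 = -10
step 7: r1 = 1, r2 = -10, r3 = 10
step 8: r1 = -1, r2 = -10, r3 = 10
step 9: r1 = -1, r2 = -1, r3 = 10
step 10: r1 = -1, r2 = -1, r3 = 10
step 11: r1 = -1, r2 = -1, r3 = 10
step 12: r1 = -1, r2 = 1, r3 = 10
step 13: r1 = -1, r2 = 1, r3 = 11
step 14: r1 = -2, r2 = 1, r3 = 11
step 15: r1 = -13, r2 = 1, r3 = 11
step 16: r1 = -13, r2 = -8, r3 = 11
This matches the log at every step.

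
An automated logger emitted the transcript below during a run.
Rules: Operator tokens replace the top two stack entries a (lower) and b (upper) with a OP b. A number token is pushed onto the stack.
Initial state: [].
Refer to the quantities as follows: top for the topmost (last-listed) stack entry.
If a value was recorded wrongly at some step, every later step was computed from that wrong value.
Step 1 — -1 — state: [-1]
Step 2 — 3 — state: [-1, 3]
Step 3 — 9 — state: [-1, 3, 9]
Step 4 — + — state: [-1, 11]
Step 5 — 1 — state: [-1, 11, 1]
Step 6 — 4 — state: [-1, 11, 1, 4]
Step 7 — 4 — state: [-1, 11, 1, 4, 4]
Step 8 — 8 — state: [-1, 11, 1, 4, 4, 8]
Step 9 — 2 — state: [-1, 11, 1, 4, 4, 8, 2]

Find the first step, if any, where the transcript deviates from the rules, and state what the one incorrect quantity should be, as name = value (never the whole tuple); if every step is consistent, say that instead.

Recomputing the run from the initial state:
step 1: [-1]
step 2: [-1, 3]
step 3: [-1, 3, 9]
step 4: [-1, 12]
step 5: [-1, 12, 1]
step 6: [-1, 12, 1, 4]
step 7: [-1, 12, 1, 4, 4]
step 8: [-1, 12, 1, 4, 4, 8]
step 9: [-1, 12, 1, 4, 4, 8, 2]
The first disagreement with the transcript is at step 4, where the value should be top = 12.

step 4, top = 12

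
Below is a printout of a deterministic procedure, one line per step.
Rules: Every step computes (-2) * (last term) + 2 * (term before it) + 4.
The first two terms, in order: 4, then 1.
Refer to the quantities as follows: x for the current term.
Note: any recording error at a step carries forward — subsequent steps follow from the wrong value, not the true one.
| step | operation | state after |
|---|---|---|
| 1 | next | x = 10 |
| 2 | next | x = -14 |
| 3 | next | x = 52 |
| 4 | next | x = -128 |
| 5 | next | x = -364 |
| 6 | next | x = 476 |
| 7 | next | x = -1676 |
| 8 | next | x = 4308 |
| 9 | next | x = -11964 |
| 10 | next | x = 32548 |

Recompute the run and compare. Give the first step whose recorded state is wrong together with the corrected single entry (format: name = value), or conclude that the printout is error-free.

step 5, x = 364

Recomputing the run from the initial state:
step 1: x = 10
step 2: x = -14
step 3: x = 52
step 4: x = -128
step 5: x = 364
step 6: x = -980
step 7: x = 2692
step 8: x = -7340
step 9: x = 20068
step 10: x = -54812
The first disagreement with the printout is at step 5, where the value should be x = 364.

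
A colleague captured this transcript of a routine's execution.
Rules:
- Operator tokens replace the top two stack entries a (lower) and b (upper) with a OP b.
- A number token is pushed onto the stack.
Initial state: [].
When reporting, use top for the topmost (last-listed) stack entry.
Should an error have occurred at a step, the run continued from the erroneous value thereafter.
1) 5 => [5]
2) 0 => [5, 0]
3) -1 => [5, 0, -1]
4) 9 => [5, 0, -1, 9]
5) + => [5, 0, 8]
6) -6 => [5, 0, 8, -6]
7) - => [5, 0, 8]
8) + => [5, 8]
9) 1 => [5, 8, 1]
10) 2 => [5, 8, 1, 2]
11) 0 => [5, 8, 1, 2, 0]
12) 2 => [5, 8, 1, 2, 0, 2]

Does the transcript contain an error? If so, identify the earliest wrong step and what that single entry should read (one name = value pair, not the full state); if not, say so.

step 7, top = 14

step 1: push 5: top = 5 -> same as recorded
step 2: push 0: top = 0 -> exactly as logged
step 3: push -1: top = -1 -> matches
step 4: push 9: top = 9 -> agrees with the transcript
step 5: -1 + 9 = 8 -> in agreement
step 6: push -6: top = -6 -> no discrepancy
step 7: 8 - -6 = 14 -> the transcript has a different value
Step 7 is the first one off; corrected, top = 14.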